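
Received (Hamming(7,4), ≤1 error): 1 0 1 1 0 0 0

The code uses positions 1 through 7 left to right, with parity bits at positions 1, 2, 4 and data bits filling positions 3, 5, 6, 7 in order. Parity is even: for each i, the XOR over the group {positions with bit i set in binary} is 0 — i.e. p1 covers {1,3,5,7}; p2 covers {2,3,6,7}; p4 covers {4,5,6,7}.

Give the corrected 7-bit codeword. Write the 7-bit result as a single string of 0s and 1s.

s1 (pos 1,3,5,7): 1⊕1⊕0⊕0 = 0
s2 (pos 2,3,6,7): 0⊕1⊕0⊕0 = 1
s4 (pos 4,5,6,7): 1⊕0⊕0⊕0 = 1
Syndrome s4…s1 = 110 → error at position 6.
Flip position 6: 1011000 → 1011010

1011010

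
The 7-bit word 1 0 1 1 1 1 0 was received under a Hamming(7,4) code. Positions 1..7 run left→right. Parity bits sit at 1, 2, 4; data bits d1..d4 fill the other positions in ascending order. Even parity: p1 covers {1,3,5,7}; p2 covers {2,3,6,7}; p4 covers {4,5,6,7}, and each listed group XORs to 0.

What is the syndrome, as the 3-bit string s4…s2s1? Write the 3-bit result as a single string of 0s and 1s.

101

s1 (pos 1,3,5,7): 1⊕1⊕1⊕0 = 1
s2 (pos 2,3,6,7): 0⊕1⊕1⊕0 = 0
s4 (pos 4,5,6,7): 1⊕1⊕1⊕0 = 1
Syndrome s4…s1 = 101 → error at position 5.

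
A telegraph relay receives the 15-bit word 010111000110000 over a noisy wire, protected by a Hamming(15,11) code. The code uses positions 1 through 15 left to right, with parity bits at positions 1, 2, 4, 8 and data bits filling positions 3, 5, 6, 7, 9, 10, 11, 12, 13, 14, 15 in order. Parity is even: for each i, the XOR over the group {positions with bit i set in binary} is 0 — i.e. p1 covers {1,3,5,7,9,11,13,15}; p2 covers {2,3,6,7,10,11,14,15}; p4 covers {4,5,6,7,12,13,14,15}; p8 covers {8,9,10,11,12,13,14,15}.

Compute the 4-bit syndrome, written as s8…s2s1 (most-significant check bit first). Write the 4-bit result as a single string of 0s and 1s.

s1 (pos 1,3,5,7,9,11,13,15): 0⊕0⊕1⊕0⊕0⊕1⊕0⊕0 = 0
s2 (pos 2,3,6,7,10,11,14,15): 1⊕0⊕1⊕0⊕1⊕1⊕0⊕0 = 0
s4 (pos 4,5,6,7,12,13,14,15): 1⊕1⊕1⊕0⊕0⊕0⊕0⊕0 = 1
s8 (pos 8,9,10,11,12,13,14,15): 0⊕0⊕1⊕1⊕0⊕0⊕0⊕0 = 0
Syndrome s8…s1 = 0100 → error at position 4.

0100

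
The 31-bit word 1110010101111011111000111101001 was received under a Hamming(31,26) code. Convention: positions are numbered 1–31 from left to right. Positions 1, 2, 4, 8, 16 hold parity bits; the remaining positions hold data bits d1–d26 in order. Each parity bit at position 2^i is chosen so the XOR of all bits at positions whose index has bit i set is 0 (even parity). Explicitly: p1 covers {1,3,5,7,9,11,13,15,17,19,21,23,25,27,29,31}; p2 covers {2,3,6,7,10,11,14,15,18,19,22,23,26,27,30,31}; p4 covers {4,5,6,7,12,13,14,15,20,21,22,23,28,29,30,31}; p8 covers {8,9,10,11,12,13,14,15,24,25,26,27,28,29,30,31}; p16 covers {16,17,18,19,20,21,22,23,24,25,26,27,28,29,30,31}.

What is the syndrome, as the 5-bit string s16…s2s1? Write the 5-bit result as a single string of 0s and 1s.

s1 (pos 1,3,5,7,9,11,13,15,17,19,21,23,25,27,29,31): 1⊕1⊕0⊕0⊕0⊕1⊕1⊕1⊕1⊕1⊕0⊕1⊕1⊕0⊕0⊕1 = 0
s2 (pos 2,3,6,7,10,11,14,15,18,19,22,23,26,27,30,31): 1⊕1⊕1⊕0⊕1⊕1⊕0⊕1⊕1⊕1⊕0⊕1⊕1⊕0⊕0⊕1 = 1
s4 (pos 4,5,6,7,12,13,14,15,20,21,22,23,28,29,30,31): 0⊕0⊕1⊕0⊕1⊕1⊕0⊕1⊕0⊕0⊕0⊕1⊕1⊕0⊕0⊕1 = 1
s8 (pos 8,9,10,11,12,13,14,15,24,25,26,27,28,29,30,31): 1⊕0⊕1⊕1⊕1⊕1⊕0⊕1⊕1⊕1⊕1⊕0⊕1⊕0⊕0⊕1 = 1
s16 (pos 16,17,18,19,20,21,22,23,24,25,26,27,28,29,30,31): 1⊕1⊕1⊕1⊕0⊕0⊕0⊕1⊕1⊕1⊕1⊕0⊕1⊕0⊕0⊕1 = 0
Syndrome s16…s1 = 01110 → error at position 14.

01110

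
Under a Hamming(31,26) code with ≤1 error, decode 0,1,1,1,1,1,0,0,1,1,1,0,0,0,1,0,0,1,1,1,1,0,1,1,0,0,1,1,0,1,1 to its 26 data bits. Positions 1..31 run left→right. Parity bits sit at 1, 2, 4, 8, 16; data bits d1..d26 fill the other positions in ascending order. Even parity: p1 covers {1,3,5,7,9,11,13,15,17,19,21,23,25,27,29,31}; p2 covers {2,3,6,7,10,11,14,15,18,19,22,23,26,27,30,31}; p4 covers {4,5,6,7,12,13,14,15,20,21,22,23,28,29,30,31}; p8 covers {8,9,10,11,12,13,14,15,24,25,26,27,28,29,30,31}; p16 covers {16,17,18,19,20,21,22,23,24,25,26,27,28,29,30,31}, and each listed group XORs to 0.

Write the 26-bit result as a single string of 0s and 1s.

11101110001011110110011011

s1 (pos 1,3,5,7,9,11,13,15,17,19,21,23,25,27,29,31): 0⊕1⊕1⊕0⊕1⊕1⊕0⊕1⊕0⊕1⊕1⊕1⊕0⊕1⊕0⊕1 = 0
s2 (pos 2,3,6,7,10,11,14,15,18,19,22,23,26,27,30,31): 1⊕1⊕1⊕0⊕1⊕1⊕0⊕1⊕1⊕1⊕0⊕1⊕0⊕1⊕1⊕1 = 0
s4 (pos 4,5,6,7,12,13,14,15,20,21,22,23,28,29,30,31): 1⊕1⊕1⊕0⊕0⊕0⊕0⊕1⊕1⊕1⊕0⊕1⊕1⊕0⊕1⊕1 = 0
s8 (pos 8,9,10,11,12,13,14,15,24,25,26,27,28,29,30,31): 0⊕1⊕1⊕1⊕0⊕0⊕0⊕1⊕1⊕0⊕0⊕1⊕1⊕0⊕1⊕1 = 1
s16 (pos 16,17,18,19,20,21,22,23,24,25,26,27,28,29,30,31): 0⊕0⊕1⊕1⊕1⊕1⊕0⊕1⊕1⊕0⊕0⊕1⊕1⊕0⊕1⊕1 = 0
Syndrome s16…s1 = 01000 → error at position 8.
Flip position 8: 0111110011100010011110110011011 → 0111110111100010011110110011011
Read data bits from positions 3,5,6,7,9,10,11,12,13,14,15,17,18,19,20,21,22,23,24,25,26,27,28,29,30,31: 11101110001011110110011011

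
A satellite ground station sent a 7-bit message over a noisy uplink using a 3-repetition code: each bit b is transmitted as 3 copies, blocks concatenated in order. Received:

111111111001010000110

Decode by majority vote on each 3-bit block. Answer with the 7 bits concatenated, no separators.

1110001

Block 1 (111): 3 ones → 1
Block 2 (111): 3 ones → 1
Block 3 (111): 3 ones → 1
Block 4 (001): 1 one → 0
Block 5 (010): 1 one → 0
Block 6 (000): 0 ones → 0
Block 7 (110): 2 ones → 1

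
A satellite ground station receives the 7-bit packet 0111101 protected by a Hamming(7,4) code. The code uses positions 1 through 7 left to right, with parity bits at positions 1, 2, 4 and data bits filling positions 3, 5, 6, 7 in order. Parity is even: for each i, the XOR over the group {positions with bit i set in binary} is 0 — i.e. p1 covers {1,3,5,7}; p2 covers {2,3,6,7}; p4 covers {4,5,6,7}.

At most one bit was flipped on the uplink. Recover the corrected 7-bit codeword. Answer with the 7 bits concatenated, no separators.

0111100

s1 (pos 1,3,5,7): 0⊕1⊕1⊕1 = 1
s2 (pos 2,3,6,7): 1⊕1⊕0⊕1 = 1
s4 (pos 4,5,6,7): 1⊕1⊕0⊕1 = 1
Syndrome s4…s1 = 111 → error at position 7.
Flip position 7: 0111101 → 0111100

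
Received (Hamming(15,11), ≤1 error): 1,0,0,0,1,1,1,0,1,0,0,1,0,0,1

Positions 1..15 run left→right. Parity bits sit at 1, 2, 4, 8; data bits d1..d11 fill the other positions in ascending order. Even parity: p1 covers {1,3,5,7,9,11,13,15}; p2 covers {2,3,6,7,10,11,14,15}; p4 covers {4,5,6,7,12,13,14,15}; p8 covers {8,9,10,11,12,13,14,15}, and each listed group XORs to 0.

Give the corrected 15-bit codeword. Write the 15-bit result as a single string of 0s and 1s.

100011101001000

s1 (pos 1,3,5,7,9,11,13,15): 1⊕0⊕1⊕1⊕1⊕0⊕0⊕1 = 1
s2 (pos 2,3,6,7,10,11,14,15): 0⊕0⊕1⊕1⊕0⊕0⊕0⊕1 = 1
s4 (pos 4,5,6,7,12,13,14,15): 0⊕1⊕1⊕1⊕1⊕0⊕0⊕1 = 1
s8 (pos 8,9,10,11,12,13,14,15): 0⊕1⊕0⊕0⊕1⊕0⊕0⊕1 = 1
Syndrome s8…s1 = 1111 → error at position 15.
Flip position 15: 100011101001001 → 100011101001000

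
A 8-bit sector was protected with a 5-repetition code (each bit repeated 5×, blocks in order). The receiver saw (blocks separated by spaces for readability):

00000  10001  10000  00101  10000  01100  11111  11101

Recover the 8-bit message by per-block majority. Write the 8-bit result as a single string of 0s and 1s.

00000011

Block 1 (00000): 0 ones → 0
Block 2 (10001): 2 ones → 0
Block 3 (10000): 1 one → 0
Block 4 (00101): 2 ones → 0
Block 5 (10000): 1 one → 0
Block 6 (01100): 2 ones → 0
Block 7 (11111): 5 ones → 1
Block 8 (11101): 4 ones → 1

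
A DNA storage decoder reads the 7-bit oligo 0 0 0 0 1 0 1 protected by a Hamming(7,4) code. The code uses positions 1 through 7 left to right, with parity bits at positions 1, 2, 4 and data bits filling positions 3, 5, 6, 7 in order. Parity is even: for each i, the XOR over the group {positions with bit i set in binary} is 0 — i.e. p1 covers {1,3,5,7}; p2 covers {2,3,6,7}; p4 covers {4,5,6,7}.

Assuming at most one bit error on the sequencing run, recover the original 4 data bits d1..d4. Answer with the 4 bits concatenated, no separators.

0101

s1 (pos 1,3,5,7): 0⊕0⊕1⊕1 = 0
s2 (pos 2,3,6,7): 0⊕0⊕0⊕1 = 1
s4 (pos 4,5,6,7): 0⊕1⊕0⊕1 = 0
Syndrome s4…s1 = 010 → error at position 2.
Flip position 2: 0000101 → 0100101
Read data bits from positions 3,5,6,7: 0101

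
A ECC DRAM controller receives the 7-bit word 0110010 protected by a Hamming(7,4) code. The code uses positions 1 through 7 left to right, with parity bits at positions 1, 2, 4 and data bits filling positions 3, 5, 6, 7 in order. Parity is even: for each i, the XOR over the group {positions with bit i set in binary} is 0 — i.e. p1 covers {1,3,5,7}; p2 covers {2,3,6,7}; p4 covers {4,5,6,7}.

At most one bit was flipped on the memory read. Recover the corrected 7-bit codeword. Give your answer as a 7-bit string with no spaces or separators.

s1 (pos 1,3,5,7): 0⊕1⊕0⊕0 = 1
s2 (pos 2,3,6,7): 1⊕1⊕1⊕0 = 1
s4 (pos 4,5,6,7): 0⊕0⊕1⊕0 = 1
Syndrome s4…s1 = 111 → error at position 7.
Flip position 7: 0110010 → 0110011

0110011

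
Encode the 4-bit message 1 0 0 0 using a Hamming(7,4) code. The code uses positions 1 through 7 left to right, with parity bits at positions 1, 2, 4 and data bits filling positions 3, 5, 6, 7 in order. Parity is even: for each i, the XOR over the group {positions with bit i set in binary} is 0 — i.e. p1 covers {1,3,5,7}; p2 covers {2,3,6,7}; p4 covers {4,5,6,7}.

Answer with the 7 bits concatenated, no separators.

Place data at non-parity positions: p1 p2 1 p4 0 0 0
p1 (pos 1,3,5,7): XOR of data positions = 1⊕0⊕0 = 1
p2 (pos 2,3,6,7): XOR of data positions = 1⊕0⊕0 = 1
p4 (pos 4,5,6,7): XOR of data positions = 0⊕0⊕0 = 0
Codeword: 1110000

1110000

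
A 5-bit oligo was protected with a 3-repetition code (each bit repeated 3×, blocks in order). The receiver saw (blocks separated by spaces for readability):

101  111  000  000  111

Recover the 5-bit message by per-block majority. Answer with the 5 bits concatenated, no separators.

11001

Block 1 (101): 2 ones → 1
Block 2 (111): 3 ones → 1
Block 3 (000): 0 ones → 0
Block 4 (000): 0 ones → 0
Block 5 (111): 3 ones → 1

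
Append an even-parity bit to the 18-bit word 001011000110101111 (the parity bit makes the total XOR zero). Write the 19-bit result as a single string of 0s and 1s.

0010110001101011110

XOR of the 18 data bits: 0⊕0⊕1⊕0⊕1⊕1⊕0⊕0⊕0⊕1⊕1⊕0⊕1⊕0⊕1⊕1⊕1⊕1 = 0
Parity bit = 0 (so all 19 bits XOR to 0).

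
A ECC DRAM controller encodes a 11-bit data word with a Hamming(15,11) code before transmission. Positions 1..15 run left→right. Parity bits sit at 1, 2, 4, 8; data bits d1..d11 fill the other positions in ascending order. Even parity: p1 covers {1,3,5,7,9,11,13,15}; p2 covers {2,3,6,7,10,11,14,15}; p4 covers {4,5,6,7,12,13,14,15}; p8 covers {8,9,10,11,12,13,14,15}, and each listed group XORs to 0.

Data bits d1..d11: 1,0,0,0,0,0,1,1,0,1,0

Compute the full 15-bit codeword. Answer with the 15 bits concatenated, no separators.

011000010011010

Place data at non-parity positions: p1 p2 1 p4 0 0 0 p8 0 0 1 1 0 1 0
p1 (pos 1,3,5,7,9,11,13,15): XOR of data positions = 1⊕0⊕0⊕0⊕1⊕0⊕0 = 0
p2 (pos 2,3,6,7,10,11,14,15): XOR of data positions = 1⊕0⊕0⊕0⊕1⊕1⊕0 = 1
p4 (pos 4,5,6,7,12,13,14,15): XOR of data positions = 0⊕0⊕0⊕1⊕0⊕1⊕0 = 0
p8 (pos 8,9,10,11,12,13,14,15): XOR of data positions = 0⊕0⊕1⊕1⊕0⊕1⊕0 = 1
Codeword: 011000010011010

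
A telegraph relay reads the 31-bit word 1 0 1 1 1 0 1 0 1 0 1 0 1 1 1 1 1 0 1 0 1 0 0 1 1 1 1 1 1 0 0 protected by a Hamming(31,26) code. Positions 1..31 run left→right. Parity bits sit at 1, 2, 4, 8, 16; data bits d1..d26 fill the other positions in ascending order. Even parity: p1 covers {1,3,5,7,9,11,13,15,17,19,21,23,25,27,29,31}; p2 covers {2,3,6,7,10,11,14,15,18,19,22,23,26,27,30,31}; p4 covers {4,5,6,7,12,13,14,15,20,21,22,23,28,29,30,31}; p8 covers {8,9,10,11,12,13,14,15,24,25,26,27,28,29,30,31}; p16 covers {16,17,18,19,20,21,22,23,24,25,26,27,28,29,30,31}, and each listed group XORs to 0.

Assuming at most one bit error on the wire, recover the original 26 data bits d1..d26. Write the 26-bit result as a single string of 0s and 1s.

11011011111101010011111100

s1 (pos 1,3,5,7,9,11,13,15,17,19,21,23,25,27,29,31): 1⊕1⊕1⊕1⊕1⊕1⊕1⊕1⊕1⊕1⊕1⊕0⊕1⊕1⊕1⊕0 = 0
s2 (pos 2,3,6,7,10,11,14,15,18,19,22,23,26,27,30,31): 0⊕1⊕0⊕1⊕0⊕1⊕1⊕1⊕0⊕1⊕0⊕0⊕1⊕1⊕0⊕0 = 0
s4 (pos 4,5,6,7,12,13,14,15,20,21,22,23,28,29,30,31): 1⊕1⊕0⊕1⊕0⊕1⊕1⊕1⊕0⊕1⊕0⊕0⊕1⊕1⊕0⊕0 = 1
s8 (pos 8,9,10,11,12,13,14,15,24,25,26,27,28,29,30,31): 0⊕1⊕0⊕1⊕0⊕1⊕1⊕1⊕1⊕1⊕1⊕1⊕1⊕1⊕0⊕0 = 1
s16 (pos 16,17,18,19,20,21,22,23,24,25,26,27,28,29,30,31): 1⊕1⊕0⊕1⊕0⊕1⊕0⊕0⊕1⊕1⊕1⊕1⊕1⊕1⊕0⊕0 = 0
Syndrome s16…s1 = 01100 → error at position 12.
Flip position 12: 1011101010101111101010011111100 → 1011101010111111101010011111100
Read data bits from positions 3,5,6,7,9,10,11,12,13,14,15,17,18,19,20,21,22,23,24,25,26,27,28,29,30,31: 11011011111101010011111100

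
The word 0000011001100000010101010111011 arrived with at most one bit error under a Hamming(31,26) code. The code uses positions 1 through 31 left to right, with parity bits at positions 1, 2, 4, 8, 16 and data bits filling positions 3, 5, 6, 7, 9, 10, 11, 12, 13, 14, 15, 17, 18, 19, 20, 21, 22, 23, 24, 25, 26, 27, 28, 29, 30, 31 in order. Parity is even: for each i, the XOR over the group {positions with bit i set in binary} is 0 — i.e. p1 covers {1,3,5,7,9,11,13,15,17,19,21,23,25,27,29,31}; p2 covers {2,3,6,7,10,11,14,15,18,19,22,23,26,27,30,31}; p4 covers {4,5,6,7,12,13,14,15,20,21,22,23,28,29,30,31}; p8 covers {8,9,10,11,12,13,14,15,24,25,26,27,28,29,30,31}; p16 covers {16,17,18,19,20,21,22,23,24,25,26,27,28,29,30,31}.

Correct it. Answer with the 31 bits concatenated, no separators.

s1 (pos 1,3,5,7,9,11,13,15,17,19,21,23,25,27,29,31): 0⊕0⊕0⊕1⊕0⊕1⊕0⊕0⊕0⊕0⊕0⊕0⊕0⊕1⊕0⊕1 = 0
s2 (pos 2,3,6,7,10,11,14,15,18,19,22,23,26,27,30,31): 0⊕0⊕1⊕1⊕1⊕1⊕0⊕0⊕1⊕0⊕1⊕0⊕1⊕1⊕1⊕1 = 0
s4 (pos 4,5,6,7,12,13,14,15,20,21,22,23,28,29,30,31): 0⊕0⊕1⊕1⊕0⊕0⊕0⊕0⊕1⊕0⊕1⊕0⊕1⊕0⊕1⊕1 = 1
s8 (pos 8,9,10,11,12,13,14,15,24,25,26,27,28,29,30,31): 0⊕0⊕1⊕1⊕0⊕0⊕0⊕0⊕1⊕0⊕1⊕1⊕1⊕0⊕1⊕1 = 0
s16 (pos 16,17,18,19,20,21,22,23,24,25,26,27,28,29,30,31): 0⊕0⊕1⊕0⊕1⊕0⊕1⊕0⊕1⊕0⊕1⊕1⊕1⊕0⊕1⊕1 = 1
Syndrome s16…s1 = 10100 → error at position 20.
Flip position 20: 0000011001100000010101010111011 → 0000011001100000010001010111011

0000011001100000010001010111011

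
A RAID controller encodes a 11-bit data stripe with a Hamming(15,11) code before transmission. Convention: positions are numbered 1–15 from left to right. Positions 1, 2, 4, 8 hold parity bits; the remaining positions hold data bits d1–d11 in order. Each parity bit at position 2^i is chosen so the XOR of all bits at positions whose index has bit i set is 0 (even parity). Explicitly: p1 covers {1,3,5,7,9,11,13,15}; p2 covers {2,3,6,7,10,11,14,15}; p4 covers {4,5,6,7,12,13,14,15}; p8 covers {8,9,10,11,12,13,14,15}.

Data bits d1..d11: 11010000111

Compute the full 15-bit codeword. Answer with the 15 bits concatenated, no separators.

101110110000111

Place data at non-parity positions: p1 p2 1 p4 1 0 1 p8 0 0 0 0 1 1 1
p1 (pos 1,3,5,7,9,11,13,15): XOR of data positions = 1⊕1⊕1⊕0⊕0⊕1⊕1 = 1
p2 (pos 2,3,6,7,10,11,14,15): XOR of data positions = 1⊕0⊕1⊕0⊕0⊕1⊕1 = 0
p4 (pos 4,5,6,7,12,13,14,15): XOR of data positions = 1⊕0⊕1⊕0⊕1⊕1⊕1 = 1
p8 (pos 8,9,10,11,12,13,14,15): XOR of data positions = 0⊕0⊕0⊕0⊕1⊕1⊕1 = 1
Codeword: 101110110000111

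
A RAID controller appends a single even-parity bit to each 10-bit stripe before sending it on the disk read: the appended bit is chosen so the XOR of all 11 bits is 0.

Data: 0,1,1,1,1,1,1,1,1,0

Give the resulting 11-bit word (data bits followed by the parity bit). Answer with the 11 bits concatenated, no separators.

01111111100

XOR of the 10 data bits: 0⊕1⊕1⊕1⊕1⊕1⊕1⊕1⊕1⊕0 = 0
Parity bit = 0 (so all 11 bits XOR to 0).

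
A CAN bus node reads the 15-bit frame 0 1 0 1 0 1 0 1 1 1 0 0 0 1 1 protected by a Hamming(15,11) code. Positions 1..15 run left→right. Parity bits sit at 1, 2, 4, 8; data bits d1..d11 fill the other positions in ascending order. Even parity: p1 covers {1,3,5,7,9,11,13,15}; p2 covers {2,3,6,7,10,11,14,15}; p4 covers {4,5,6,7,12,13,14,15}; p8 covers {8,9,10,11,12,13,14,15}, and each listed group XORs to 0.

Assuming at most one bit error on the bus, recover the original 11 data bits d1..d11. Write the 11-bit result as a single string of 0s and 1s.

00101000011

s1 (pos 1,3,5,7,9,11,13,15): 0⊕0⊕0⊕0⊕1⊕0⊕0⊕1 = 0
s2 (pos 2,3,6,7,10,11,14,15): 1⊕0⊕1⊕0⊕1⊕0⊕1⊕1 = 1
s4 (pos 4,5,6,7,12,13,14,15): 1⊕0⊕1⊕0⊕0⊕0⊕1⊕1 = 0
s8 (pos 8,9,10,11,12,13,14,15): 1⊕1⊕1⊕0⊕0⊕0⊕1⊕1 = 1
Syndrome s8…s1 = 1010 → error at position 10.
Flip position 10: 010101011100011 → 010101011000011
Read data bits from positions 3,5,6,7,9,10,11,12,13,14,15: 00101000011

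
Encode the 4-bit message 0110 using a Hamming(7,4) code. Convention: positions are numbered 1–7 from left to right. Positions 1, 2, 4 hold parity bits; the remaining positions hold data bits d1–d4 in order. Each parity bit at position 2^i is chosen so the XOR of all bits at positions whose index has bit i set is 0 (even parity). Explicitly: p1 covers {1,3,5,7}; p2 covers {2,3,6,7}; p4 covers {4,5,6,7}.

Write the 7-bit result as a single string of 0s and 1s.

1100110

Place data at non-parity positions: p1 p2 0 p4 1 1 0
p1 (pos 1,3,5,7): XOR of data positions = 0⊕1⊕0 = 1
p2 (pos 2,3,6,7): XOR of data positions = 0⊕1⊕0 = 1
p4 (pos 4,5,6,7): XOR of data positions = 1⊕1⊕0 = 0
Codeword: 1100110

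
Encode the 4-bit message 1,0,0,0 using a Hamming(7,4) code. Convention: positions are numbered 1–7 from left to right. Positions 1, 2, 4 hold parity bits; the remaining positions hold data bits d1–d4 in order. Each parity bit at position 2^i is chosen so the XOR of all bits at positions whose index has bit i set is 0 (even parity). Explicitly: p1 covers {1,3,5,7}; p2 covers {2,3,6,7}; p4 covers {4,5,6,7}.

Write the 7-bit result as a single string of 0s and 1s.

Place data at non-parity positions: p1 p2 1 p4 0 0 0
p1 (pos 1,3,5,7): XOR of data positions = 1⊕0⊕0 = 1
p2 (pos 2,3,6,7): XOR of data positions = 1⊕0⊕0 = 1
p4 (pos 4,5,6,7): XOR of data positions = 0⊕0⊕0 = 0
Codeword: 1110000

1110000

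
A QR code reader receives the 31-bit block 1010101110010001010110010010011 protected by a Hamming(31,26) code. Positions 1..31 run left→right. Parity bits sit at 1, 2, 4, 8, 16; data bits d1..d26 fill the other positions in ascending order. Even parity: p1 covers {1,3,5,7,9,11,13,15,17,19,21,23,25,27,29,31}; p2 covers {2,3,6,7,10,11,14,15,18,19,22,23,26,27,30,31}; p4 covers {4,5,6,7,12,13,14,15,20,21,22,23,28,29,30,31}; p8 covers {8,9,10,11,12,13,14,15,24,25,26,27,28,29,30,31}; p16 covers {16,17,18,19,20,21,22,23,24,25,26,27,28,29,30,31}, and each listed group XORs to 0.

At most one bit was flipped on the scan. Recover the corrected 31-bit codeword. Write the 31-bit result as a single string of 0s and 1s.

1010101110000001010110010010011

s1 (pos 1,3,5,7,9,11,13,15,17,19,21,23,25,27,29,31): 1⊕1⊕1⊕1⊕1⊕0⊕0⊕0⊕0⊕0⊕1⊕0⊕0⊕1⊕0⊕1 = 0
s2 (pos 2,3,6,7,10,11,14,15,18,19,22,23,26,27,30,31): 0⊕1⊕0⊕1⊕0⊕0⊕0⊕0⊕1⊕0⊕0⊕0⊕0⊕1⊕1⊕1 = 0
s4 (pos 4,5,6,7,12,13,14,15,20,21,22,23,28,29,30,31): 0⊕1⊕0⊕1⊕1⊕0⊕0⊕0⊕1⊕1⊕0⊕0⊕0⊕0⊕1⊕1 = 1
s8 (pos 8,9,10,11,12,13,14,15,24,25,26,27,28,29,30,31): 1⊕1⊕0⊕0⊕1⊕0⊕0⊕0⊕1⊕0⊕0⊕1⊕0⊕0⊕1⊕1 = 1
s16 (pos 16,17,18,19,20,21,22,23,24,25,26,27,28,29,30,31): 1⊕0⊕1⊕0⊕1⊕1⊕0⊕0⊕1⊕0⊕0⊕1⊕0⊕0⊕1⊕1 = 0
Syndrome s16…s1 = 01100 → error at position 12.
Flip position 12: 1010101110010001010110010010011 → 1010101110000001010110010010011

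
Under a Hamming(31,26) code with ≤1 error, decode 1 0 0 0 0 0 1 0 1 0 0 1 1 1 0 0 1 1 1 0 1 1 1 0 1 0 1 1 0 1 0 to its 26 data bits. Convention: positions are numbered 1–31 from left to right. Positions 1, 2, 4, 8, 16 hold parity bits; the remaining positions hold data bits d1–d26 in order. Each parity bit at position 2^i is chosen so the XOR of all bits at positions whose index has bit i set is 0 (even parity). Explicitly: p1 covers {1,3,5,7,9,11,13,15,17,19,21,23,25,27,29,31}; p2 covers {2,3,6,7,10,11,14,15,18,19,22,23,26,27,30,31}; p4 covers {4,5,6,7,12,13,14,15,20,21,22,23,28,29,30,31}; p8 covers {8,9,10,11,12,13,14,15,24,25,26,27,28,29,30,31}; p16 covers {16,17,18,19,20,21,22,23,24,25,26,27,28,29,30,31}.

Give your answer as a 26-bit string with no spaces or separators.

s1 (pos 1,3,5,7,9,11,13,15,17,19,21,23,25,27,29,31): 1⊕0⊕0⊕1⊕1⊕0⊕1⊕0⊕1⊕1⊕1⊕1⊕1⊕1⊕0⊕0 = 0
s2 (pos 2,3,6,7,10,11,14,15,18,19,22,23,26,27,30,31): 0⊕0⊕0⊕1⊕0⊕0⊕1⊕0⊕1⊕1⊕1⊕1⊕0⊕1⊕1⊕0 = 0
s4 (pos 4,5,6,7,12,13,14,15,20,21,22,23,28,29,30,31): 0⊕0⊕0⊕1⊕1⊕1⊕1⊕0⊕0⊕1⊕1⊕1⊕1⊕0⊕1⊕0 = 1
s8 (pos 8,9,10,11,12,13,14,15,24,25,26,27,28,29,30,31): 0⊕1⊕0⊕0⊕1⊕1⊕1⊕0⊕0⊕1⊕0⊕1⊕1⊕0⊕1⊕0 = 0
s16 (pos 16,17,18,19,20,21,22,23,24,25,26,27,28,29,30,31): 0⊕1⊕1⊕1⊕0⊕1⊕1⊕1⊕0⊕1⊕0⊕1⊕1⊕0⊕1⊕0 = 0
Syndrome s16…s1 = 00100 → error at position 4.
Flip position 4: 1000001010011100111011101011010 → 1001001010011100111011101011010
Read data bits from positions 3,5,6,7,9,10,11,12,13,14,15,17,18,19,20,21,22,23,24,25,26,27,28,29,30,31: 00011001110111011101011010

00011001110111011101011010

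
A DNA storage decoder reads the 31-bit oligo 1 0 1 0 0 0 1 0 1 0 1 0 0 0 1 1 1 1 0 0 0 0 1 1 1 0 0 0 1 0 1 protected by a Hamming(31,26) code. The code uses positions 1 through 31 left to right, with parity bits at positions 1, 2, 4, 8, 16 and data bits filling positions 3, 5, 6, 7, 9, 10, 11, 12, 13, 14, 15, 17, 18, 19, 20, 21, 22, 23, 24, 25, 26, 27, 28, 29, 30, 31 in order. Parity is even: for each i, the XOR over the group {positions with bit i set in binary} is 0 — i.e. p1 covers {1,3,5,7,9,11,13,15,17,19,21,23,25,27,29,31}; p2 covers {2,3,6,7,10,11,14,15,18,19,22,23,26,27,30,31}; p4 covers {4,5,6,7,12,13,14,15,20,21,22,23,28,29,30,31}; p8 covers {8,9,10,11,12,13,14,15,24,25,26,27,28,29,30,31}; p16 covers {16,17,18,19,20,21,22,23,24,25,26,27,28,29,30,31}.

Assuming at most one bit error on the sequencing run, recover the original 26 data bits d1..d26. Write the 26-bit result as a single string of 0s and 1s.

10011010000110000111000101

s1 (pos 1,3,5,7,9,11,13,15,17,19,21,23,25,27,29,31): 1⊕1⊕0⊕1⊕1⊕1⊕0⊕1⊕1⊕0⊕0⊕1⊕1⊕0⊕1⊕1 = 1
s2 (pos 2,3,6,7,10,11,14,15,18,19,22,23,26,27,30,31): 0⊕1⊕0⊕1⊕0⊕1⊕0⊕1⊕1⊕0⊕0⊕1⊕0⊕0⊕0⊕1 = 1
s4 (pos 4,5,6,7,12,13,14,15,20,21,22,23,28,29,30,31): 0⊕0⊕0⊕1⊕0⊕0⊕0⊕1⊕0⊕0⊕0⊕1⊕0⊕1⊕0⊕1 = 1
s8 (pos 8,9,10,11,12,13,14,15,24,25,26,27,28,29,30,31): 0⊕1⊕0⊕1⊕0⊕0⊕0⊕1⊕1⊕1⊕0⊕0⊕0⊕1⊕0⊕1 = 1
s16 (pos 16,17,18,19,20,21,22,23,24,25,26,27,28,29,30,31): 1⊕1⊕1⊕0⊕0⊕0⊕0⊕1⊕1⊕1⊕0⊕0⊕0⊕1⊕0⊕1 = 0
Syndrome s16…s1 = 01111 → error at position 15.
Flip position 15: 1010001010100011110000111000101 → 1010001010100001110000111000101
Read data bits from positions 3,5,6,7,9,10,11,12,13,14,15,17,18,19,20,21,22,23,24,25,26,27,28,29,30,31: 10011010000110000111000101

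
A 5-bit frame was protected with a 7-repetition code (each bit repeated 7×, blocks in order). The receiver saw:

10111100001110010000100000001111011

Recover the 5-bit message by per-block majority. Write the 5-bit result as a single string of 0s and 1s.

10001

Block 1 (1011110): 5 ones → 1
Block 2 (0001110): 3 ones → 0
Block 3 (0100001): 2 ones → 0
Block 4 (0000000): 0 ones → 0
Block 5 (1111011): 6 ones → 1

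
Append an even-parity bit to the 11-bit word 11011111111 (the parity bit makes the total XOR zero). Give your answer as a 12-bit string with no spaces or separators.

110111111110

XOR of the 11 data bits: 1⊕1⊕0⊕1⊕1⊕1⊕1⊕1⊕1⊕1⊕1 = 0
Parity bit = 0 (so all 12 bits XOR to 0).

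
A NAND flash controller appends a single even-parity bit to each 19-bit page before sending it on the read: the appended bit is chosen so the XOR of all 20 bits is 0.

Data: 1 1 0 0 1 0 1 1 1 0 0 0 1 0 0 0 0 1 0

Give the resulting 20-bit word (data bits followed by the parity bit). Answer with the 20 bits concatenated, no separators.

XOR of the 19 data bits: 1⊕1⊕0⊕0⊕1⊕0⊕1⊕1⊕1⊕0⊕0⊕0⊕1⊕0⊕0⊕0⊕0⊕1⊕0 = 0
Parity bit = 0 (so all 20 bits XOR to 0).

11001011100010000100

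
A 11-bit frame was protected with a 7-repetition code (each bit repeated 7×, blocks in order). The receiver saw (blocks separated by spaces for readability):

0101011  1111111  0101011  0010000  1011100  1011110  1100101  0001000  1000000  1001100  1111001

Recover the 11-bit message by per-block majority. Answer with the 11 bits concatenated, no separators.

Block 1 (0101011): 4 ones → 1
Block 2 (1111111): 7 ones → 1
Block 3 (0101011): 4 ones → 1
Block 4 (0010000): 1 one → 0
Block 5 (1011100): 4 ones → 1
Block 6 (1011110): 5 ones → 1
Block 7 (1100101): 4 ones → 1
Block 8 (0001000): 1 one → 0
Block 9 (1000000): 1 one → 0
Block 10 (1001100): 3 ones → 0
Block 11 (1111001): 5 ones → 1

11101110001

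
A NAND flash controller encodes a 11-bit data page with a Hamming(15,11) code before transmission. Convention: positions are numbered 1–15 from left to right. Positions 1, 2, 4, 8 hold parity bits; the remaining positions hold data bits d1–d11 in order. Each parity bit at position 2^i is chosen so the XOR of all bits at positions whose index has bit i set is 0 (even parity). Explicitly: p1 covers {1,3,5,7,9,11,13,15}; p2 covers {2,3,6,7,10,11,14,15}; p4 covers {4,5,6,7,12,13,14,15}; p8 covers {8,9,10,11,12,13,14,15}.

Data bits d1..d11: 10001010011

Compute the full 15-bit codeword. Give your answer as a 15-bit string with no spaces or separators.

Place data at non-parity positions: p1 p2 1 p4 0 0 0 p8 1 0 1 0 0 1 1
p1 (pos 1,3,5,7,9,11,13,15): XOR of data positions = 1⊕0⊕0⊕1⊕1⊕0⊕1 = 0
p2 (pos 2,3,6,7,10,11,14,15): XOR of data positions = 1⊕0⊕0⊕0⊕1⊕1⊕1 = 0
p4 (pos 4,5,6,7,12,13,14,15): XOR of data positions = 0⊕0⊕0⊕0⊕0⊕1⊕1 = 0
p8 (pos 8,9,10,11,12,13,14,15): XOR of data positions = 1⊕0⊕1⊕0⊕0⊕1⊕1 = 0
Codeword: 001000001010011

001000001010011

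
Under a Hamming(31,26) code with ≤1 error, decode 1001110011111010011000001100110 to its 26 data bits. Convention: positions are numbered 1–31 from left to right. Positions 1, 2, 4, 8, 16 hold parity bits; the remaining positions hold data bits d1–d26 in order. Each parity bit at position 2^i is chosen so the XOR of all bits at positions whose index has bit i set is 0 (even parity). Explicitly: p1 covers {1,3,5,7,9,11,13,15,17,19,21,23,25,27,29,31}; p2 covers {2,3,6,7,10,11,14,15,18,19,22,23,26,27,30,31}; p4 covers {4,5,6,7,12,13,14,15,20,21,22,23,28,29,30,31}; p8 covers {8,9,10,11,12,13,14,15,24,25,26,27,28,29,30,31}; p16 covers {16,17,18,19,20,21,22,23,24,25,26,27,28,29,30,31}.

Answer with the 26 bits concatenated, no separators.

01101111101011000001100110

s1 (pos 1,3,5,7,9,11,13,15,17,19,21,23,25,27,29,31): 1⊕0⊕1⊕0⊕1⊕1⊕1⊕1⊕0⊕1⊕0⊕0⊕1⊕0⊕1⊕0 = 1
s2 (pos 2,3,6,7,10,11,14,15,18,19,22,23,26,27,30,31): 0⊕0⊕1⊕0⊕1⊕1⊕0⊕1⊕1⊕1⊕0⊕0⊕1⊕0⊕1⊕0 = 0
s4 (pos 4,5,6,7,12,13,14,15,20,21,22,23,28,29,30,31): 1⊕1⊕1⊕0⊕1⊕1⊕0⊕1⊕0⊕0⊕0⊕0⊕0⊕1⊕1⊕0 = 0
s8 (pos 8,9,10,11,12,13,14,15,24,25,26,27,28,29,30,31): 0⊕1⊕1⊕1⊕1⊕1⊕0⊕1⊕0⊕1⊕1⊕0⊕0⊕1⊕1⊕0 = 0
s16 (pos 16,17,18,19,20,21,22,23,24,25,26,27,28,29,30,31): 0⊕0⊕1⊕1⊕0⊕0⊕0⊕0⊕0⊕1⊕1⊕0⊕0⊕1⊕1⊕0 = 0
Syndrome s16…s1 = 00001 → error at position 1.
Flip position 1: 1001110011111010011000001100110 → 0001110011111010011000001100110
Read data bits from positions 3,5,6,7,9,10,11,12,13,14,15,17,18,19,20,21,22,23,24,25,26,27,28,29,30,31: 01101111101011000001100110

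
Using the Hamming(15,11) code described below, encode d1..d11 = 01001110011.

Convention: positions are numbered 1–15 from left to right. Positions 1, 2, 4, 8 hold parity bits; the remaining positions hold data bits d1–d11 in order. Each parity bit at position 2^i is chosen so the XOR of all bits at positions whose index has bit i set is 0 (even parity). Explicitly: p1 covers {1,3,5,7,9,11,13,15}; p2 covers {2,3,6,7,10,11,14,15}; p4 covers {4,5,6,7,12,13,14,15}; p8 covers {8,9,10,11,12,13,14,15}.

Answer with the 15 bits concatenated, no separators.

Place data at non-parity positions: p1 p2 0 p4 1 0 0 p8 1 1 1 0 0 1 1
p1 (pos 1,3,5,7,9,11,13,15): XOR of data positions = 0⊕1⊕0⊕1⊕1⊕0⊕1 = 0
p2 (pos 2,3,6,7,10,11,14,15): XOR of data positions = 0⊕0⊕0⊕1⊕1⊕1⊕1 = 0
p4 (pos 4,5,6,7,12,13,14,15): XOR of data positions = 1⊕0⊕0⊕0⊕0⊕1⊕1 = 1
p8 (pos 8,9,10,11,12,13,14,15): XOR of data positions = 1⊕1⊕1⊕0⊕0⊕1⊕1 = 1
Codeword: 000110011110011

000110011110011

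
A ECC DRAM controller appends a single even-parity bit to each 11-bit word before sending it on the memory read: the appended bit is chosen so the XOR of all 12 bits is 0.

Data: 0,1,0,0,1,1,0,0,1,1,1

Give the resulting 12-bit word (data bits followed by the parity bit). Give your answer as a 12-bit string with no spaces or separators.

010011001110

XOR of the 11 data bits: 0⊕1⊕0⊕0⊕1⊕1⊕0⊕0⊕1⊕1⊕1 = 0
Parity bit = 0 (so all 12 bits XOR to 0).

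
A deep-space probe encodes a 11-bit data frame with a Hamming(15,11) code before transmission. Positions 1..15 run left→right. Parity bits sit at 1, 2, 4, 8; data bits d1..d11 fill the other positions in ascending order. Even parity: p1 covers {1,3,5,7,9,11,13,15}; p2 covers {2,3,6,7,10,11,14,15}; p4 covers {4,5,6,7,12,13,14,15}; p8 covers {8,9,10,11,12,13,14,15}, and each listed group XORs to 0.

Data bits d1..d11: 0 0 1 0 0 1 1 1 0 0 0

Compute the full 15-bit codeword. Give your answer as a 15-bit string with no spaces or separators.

Place data at non-parity positions: p1 p2 0 p4 0 1 0 p8 0 1 1 1 0 0 0
p1 (pos 1,3,5,7,9,11,13,15): XOR of data positions = 0⊕0⊕0⊕0⊕1⊕0⊕0 = 1
p2 (pos 2,3,6,7,10,11,14,15): XOR of data positions = 0⊕1⊕0⊕1⊕1⊕0⊕0 = 1
p4 (pos 4,5,6,7,12,13,14,15): XOR of data positions = 0⊕1⊕0⊕1⊕0⊕0⊕0 = 0
p8 (pos 8,9,10,11,12,13,14,15): XOR of data positions = 0⊕1⊕1⊕1⊕0⊕0⊕0 = 1
Codeword: 110001010111000

110001010111000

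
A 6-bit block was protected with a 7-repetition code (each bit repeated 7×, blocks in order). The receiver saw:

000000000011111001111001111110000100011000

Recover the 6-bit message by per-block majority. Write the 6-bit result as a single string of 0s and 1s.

011100

Block 1 (0000000): 0 ones → 0
Block 2 (0001111): 4 ones → 1
Block 3 (1001111): 5 ones → 1
Block 4 (0011111): 5 ones → 1
Block 5 (1000010): 2 ones → 0
Block 6 (0011000): 2 ones → 0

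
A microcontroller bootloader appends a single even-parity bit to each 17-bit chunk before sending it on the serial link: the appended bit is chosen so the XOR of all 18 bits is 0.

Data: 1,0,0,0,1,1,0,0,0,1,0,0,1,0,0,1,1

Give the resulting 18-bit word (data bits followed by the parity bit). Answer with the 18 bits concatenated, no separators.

100011000100100111

XOR of the 17 data bits: 1⊕0⊕0⊕0⊕1⊕1⊕0⊕0⊕0⊕1⊕0⊕0⊕1⊕0⊕0⊕1⊕1 = 1
Parity bit = 1 (so all 18 bits XOR to 0).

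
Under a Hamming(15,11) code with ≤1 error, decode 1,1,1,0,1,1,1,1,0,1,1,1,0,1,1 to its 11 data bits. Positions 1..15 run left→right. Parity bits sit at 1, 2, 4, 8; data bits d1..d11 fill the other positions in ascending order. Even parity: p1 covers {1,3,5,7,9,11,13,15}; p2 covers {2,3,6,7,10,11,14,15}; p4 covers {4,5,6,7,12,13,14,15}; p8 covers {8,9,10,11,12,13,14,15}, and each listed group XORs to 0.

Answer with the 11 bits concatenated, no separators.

s1 (pos 1,3,5,7,9,11,13,15): 1⊕1⊕1⊕1⊕0⊕1⊕0⊕1 = 0
s2 (pos 2,3,6,7,10,11,14,15): 1⊕1⊕1⊕1⊕1⊕1⊕1⊕1 = 0
s4 (pos 4,5,6,7,12,13,14,15): 0⊕1⊕1⊕1⊕1⊕0⊕1⊕1 = 0
s8 (pos 8,9,10,11,12,13,14,15): 1⊕0⊕1⊕1⊕1⊕0⊕1⊕1 = 0
Syndrome s8…s1 = 0000 → no error.
Read data bits from positions 3,5,6,7,9,10,11,12,13,14,15: 11110111011

11110111011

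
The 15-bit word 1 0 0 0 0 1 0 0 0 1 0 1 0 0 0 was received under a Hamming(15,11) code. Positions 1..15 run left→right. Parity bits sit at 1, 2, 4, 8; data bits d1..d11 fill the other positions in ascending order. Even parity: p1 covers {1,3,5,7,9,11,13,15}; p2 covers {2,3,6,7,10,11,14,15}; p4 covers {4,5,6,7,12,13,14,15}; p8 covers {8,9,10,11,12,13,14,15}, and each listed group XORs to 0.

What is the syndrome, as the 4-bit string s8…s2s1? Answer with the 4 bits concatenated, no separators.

s1 (pos 1,3,5,7,9,11,13,15): 1⊕0⊕0⊕0⊕0⊕0⊕0⊕0 = 1
s2 (pos 2,3,6,7,10,11,14,15): 0⊕0⊕1⊕0⊕1⊕0⊕0⊕0 = 0
s4 (pos 4,5,6,7,12,13,14,15): 0⊕0⊕1⊕0⊕1⊕0⊕0⊕0 = 0
s8 (pos 8,9,10,11,12,13,14,15): 0⊕0⊕1⊕0⊕1⊕0⊕0⊕0 = 0
Syndrome s8…s1 = 0001 → error at position 1.

0001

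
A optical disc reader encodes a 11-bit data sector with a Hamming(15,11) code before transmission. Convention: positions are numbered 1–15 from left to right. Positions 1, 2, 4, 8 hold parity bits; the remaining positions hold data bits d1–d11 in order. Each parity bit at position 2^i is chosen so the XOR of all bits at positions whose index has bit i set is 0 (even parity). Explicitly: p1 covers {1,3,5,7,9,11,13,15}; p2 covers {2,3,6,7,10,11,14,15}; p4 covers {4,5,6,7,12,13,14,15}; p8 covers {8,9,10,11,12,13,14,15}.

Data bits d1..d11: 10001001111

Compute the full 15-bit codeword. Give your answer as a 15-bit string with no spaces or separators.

011000011001111

Place data at non-parity positions: p1 p2 1 p4 0 0 0 p8 1 0 0 1 1 1 1
p1 (pos 1,3,5,7,9,11,13,15): XOR of data positions = 1⊕0⊕0⊕1⊕0⊕1⊕1 = 0
p2 (pos 2,3,6,7,10,11,14,15): XOR of data positions = 1⊕0⊕0⊕0⊕0⊕1⊕1 = 1
p4 (pos 4,5,6,7,12,13,14,15): XOR of data positions = 0⊕0⊕0⊕1⊕1⊕1⊕1 = 0
p8 (pos 8,9,10,11,12,13,14,15): XOR of data positions = 1⊕0⊕0⊕1⊕1⊕1⊕1 = 1
Codeword: 011000011001111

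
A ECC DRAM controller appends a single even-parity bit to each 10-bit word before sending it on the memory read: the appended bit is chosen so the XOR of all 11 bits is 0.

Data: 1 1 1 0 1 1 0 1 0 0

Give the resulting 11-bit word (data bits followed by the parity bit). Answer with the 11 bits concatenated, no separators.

11101101000

XOR of the 10 data bits: 1⊕1⊕1⊕0⊕1⊕1⊕0⊕1⊕0⊕0 = 0
Parity bit = 0 (so all 11 bits XOR to 0).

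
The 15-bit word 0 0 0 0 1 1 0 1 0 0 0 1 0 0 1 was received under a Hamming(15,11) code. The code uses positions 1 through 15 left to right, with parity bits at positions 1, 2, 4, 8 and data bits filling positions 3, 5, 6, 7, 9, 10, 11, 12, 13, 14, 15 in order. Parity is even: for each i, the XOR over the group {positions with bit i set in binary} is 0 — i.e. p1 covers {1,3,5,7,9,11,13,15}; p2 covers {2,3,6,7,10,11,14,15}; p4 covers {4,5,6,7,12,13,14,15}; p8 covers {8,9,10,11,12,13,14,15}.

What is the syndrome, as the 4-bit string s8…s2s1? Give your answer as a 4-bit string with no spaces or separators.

1000

s1 (pos 1,3,5,7,9,11,13,15): 0⊕0⊕1⊕0⊕0⊕0⊕0⊕1 = 0
s2 (pos 2,3,6,7,10,11,14,15): 0⊕0⊕1⊕0⊕0⊕0⊕0⊕1 = 0
s4 (pos 4,5,6,7,12,13,14,15): 0⊕1⊕1⊕0⊕1⊕0⊕0⊕1 = 0
s8 (pos 8,9,10,11,12,13,14,15): 1⊕0⊕0⊕0⊕1⊕0⊕0⊕1 = 1
Syndrome s8…s1 = 1000 → error at position 8.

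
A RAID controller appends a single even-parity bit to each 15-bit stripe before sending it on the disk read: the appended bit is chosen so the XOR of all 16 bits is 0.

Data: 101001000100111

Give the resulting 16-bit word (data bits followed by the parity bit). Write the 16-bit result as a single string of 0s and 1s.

1010010001001111

XOR of the 15 data bits: 1⊕0⊕1⊕0⊕0⊕1⊕0⊕0⊕0⊕1⊕0⊕0⊕1⊕1⊕1 = 1
Parity bit = 1 (so all 16 bits XOR to 0).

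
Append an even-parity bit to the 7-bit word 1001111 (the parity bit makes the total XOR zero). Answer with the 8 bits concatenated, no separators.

XOR of the 7 data bits: 1⊕0⊕0⊕1⊕1⊕1⊕1 = 1
Parity bit = 1 (so all 8 bits XOR to 0).

10011111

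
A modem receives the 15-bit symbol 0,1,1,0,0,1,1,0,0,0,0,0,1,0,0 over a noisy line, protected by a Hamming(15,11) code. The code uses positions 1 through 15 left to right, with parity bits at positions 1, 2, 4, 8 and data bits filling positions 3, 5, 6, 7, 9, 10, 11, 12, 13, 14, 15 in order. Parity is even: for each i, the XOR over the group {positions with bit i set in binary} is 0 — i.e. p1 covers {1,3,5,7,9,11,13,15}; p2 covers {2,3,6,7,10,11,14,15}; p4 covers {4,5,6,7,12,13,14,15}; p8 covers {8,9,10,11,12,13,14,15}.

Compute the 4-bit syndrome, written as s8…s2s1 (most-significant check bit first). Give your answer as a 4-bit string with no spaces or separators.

s1 (pos 1,3,5,7,9,11,13,15): 0⊕1⊕0⊕1⊕0⊕0⊕1⊕0 = 1
s2 (pos 2,3,6,7,10,11,14,15): 1⊕1⊕1⊕1⊕0⊕0⊕0⊕0 = 0
s4 (pos 4,5,6,7,12,13,14,15): 0⊕0⊕1⊕1⊕0⊕1⊕0⊕0 = 1
s8 (pos 8,9,10,11,12,13,14,15): 0⊕0⊕0⊕0⊕0⊕1⊕0⊕0 = 1
Syndrome s8…s1 = 1101 → error at position 13.

1101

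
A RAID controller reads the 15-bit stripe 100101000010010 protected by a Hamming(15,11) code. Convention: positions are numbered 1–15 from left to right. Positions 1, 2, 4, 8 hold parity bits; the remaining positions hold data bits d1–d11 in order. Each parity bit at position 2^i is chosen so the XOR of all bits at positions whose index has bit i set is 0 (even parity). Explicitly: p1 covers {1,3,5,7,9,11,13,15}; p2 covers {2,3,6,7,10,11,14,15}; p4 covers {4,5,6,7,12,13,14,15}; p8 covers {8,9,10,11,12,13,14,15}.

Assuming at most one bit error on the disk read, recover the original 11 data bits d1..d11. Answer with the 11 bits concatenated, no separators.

00000010010

s1 (pos 1,3,5,7,9,11,13,15): 1⊕0⊕0⊕0⊕0⊕1⊕0⊕0 = 0
s2 (pos 2,3,6,7,10,11,14,15): 0⊕0⊕1⊕0⊕0⊕1⊕1⊕0 = 1
s4 (pos 4,5,6,7,12,13,14,15): 1⊕0⊕1⊕0⊕0⊕0⊕1⊕0 = 1
s8 (pos 8,9,10,11,12,13,14,15): 0⊕0⊕0⊕1⊕0⊕0⊕1⊕0 = 0
Syndrome s8…s1 = 0110 → error at position 6.
Flip position 6: 100101000010010 → 100100000010010
Read data bits from positions 3,5,6,7,9,10,11,12,13,14,15: 00000010010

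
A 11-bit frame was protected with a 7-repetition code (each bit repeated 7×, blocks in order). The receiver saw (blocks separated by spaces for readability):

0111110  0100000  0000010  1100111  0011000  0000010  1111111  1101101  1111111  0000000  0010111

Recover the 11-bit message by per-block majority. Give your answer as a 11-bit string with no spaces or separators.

Block 1 (0111110): 5 ones → 1
Block 2 (0100000): 1 one → 0
Block 3 (0000010): 1 one → 0
Block 4 (1100111): 5 ones → 1
Block 5 (0011000): 2 ones → 0
Block 6 (0000010): 1 one → 0
Block 7 (1111111): 7 ones → 1
Block 8 (1101101): 5 ones → 1
Block 9 (1111111): 7 ones → 1
Block 10 (0000000): 0 ones → 0
Block 11 (0010111): 4 ones → 1

10010011101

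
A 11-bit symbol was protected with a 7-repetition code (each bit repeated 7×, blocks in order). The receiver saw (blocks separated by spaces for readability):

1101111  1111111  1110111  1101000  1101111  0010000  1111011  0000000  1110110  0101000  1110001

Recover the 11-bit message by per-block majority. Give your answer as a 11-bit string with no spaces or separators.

Block 1 (1101111): 6 ones → 1
Block 2 (1111111): 7 ones → 1
Block 3 (1110111): 6 ones → 1
Block 4 (1101000): 3 ones → 0
Block 5 (1101111): 6 ones → 1
Block 6 (0010000): 1 one → 0
Block 7 (1111011): 6 ones → 1
Block 8 (0000000): 0 ones → 0
Block 9 (1110110): 5 ones → 1
Block 10 (0101000): 2 ones → 0
Block 11 (1110001): 4 ones → 1

11101010101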